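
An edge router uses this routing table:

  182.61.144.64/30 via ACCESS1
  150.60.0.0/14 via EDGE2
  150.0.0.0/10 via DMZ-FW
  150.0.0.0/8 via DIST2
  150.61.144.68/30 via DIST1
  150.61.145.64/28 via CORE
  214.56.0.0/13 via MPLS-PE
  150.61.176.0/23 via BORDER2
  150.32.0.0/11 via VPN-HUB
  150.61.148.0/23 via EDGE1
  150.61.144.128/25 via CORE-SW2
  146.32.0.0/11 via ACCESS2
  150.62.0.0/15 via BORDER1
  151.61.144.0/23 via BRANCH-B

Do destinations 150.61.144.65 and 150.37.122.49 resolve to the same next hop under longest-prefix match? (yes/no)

150.61.144.65: longest match 150.60.0.0/14 -> EDGE2
150.37.122.49: longest match 150.32.0.0/11 -> VPN-HUB

no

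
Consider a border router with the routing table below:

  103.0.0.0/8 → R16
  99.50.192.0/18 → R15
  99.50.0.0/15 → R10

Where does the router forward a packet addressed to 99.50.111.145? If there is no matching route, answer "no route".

Routes whose prefix contains 99.50.111.145:
  99.50.0.0/15 (99.50.0.0 - 99.51.255.255) -> R10
More-specific entries that do NOT match:
  99.50.192.0/18 (99.50.192.0 - 99.50.255.255) does not contain 99.50.111.145
Longest matching prefix is /15 -> next hop R10.

R10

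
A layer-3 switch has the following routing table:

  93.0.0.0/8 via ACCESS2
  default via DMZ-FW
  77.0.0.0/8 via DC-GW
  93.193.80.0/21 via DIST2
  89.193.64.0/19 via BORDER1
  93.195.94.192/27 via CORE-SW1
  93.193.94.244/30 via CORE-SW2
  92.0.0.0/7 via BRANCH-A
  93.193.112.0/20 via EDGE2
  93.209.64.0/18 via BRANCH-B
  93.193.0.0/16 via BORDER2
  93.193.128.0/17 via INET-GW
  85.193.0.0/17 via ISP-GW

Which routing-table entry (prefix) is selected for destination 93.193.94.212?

93.193.0.0/16

Entries matching 93.193.94.212:
  0.0.0.0/0 (default, matches everything)
  92.0.0.0/7 (92.0.0.0 - 93.255.255.255)
  93.0.0.0/8 (93.0.0.0 - 93.255.255.255)
  93.193.0.0/16 (93.193.0.0 - 93.193.255.255)
Most specific is 93.193.0.0/16.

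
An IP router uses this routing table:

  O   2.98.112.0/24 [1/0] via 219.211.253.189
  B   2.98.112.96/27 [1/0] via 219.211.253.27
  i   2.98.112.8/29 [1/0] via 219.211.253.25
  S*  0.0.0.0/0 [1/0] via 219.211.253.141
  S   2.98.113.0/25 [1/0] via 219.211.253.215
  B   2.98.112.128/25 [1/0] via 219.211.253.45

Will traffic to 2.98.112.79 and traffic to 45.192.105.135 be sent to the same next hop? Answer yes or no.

no

2.98.112.79: longest match 2.98.112.0/24 -> 219.211.253.189
45.192.105.135: longest match 0.0.0.0/0 -> 219.211.253.141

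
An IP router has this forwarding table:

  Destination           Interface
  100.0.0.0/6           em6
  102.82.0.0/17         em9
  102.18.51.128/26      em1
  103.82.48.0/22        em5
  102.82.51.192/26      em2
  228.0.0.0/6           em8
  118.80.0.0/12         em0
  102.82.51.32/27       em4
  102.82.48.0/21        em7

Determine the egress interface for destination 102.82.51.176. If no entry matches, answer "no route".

Routes whose prefix contains 102.82.51.176:
  100.0.0.0/6 (100.0.0.0 - 103.255.255.255) -> em6
  102.82.0.0/17 (102.82.0.0 - 102.82.127.255) -> em9
  102.82.48.0/21 (102.82.48.0 - 102.82.55.255) -> em7
More-specific entries that do NOT match:
  102.82.51.32/27 (102.82.51.32 - 102.82.51.63) does not contain 102.82.51.176
  102.18.51.128/26 (102.18.51.128 - 102.18.51.191) does not contain 102.82.51.176
  102.82.51.192/26 (102.82.51.192 - 102.82.51.255) does not contain 102.82.51.176
  103.82.48.0/22 (103.82.48.0 - 103.82.51.255) does not contain 102.82.51.176
Longest matching prefix is /21 -> interface em7.

em7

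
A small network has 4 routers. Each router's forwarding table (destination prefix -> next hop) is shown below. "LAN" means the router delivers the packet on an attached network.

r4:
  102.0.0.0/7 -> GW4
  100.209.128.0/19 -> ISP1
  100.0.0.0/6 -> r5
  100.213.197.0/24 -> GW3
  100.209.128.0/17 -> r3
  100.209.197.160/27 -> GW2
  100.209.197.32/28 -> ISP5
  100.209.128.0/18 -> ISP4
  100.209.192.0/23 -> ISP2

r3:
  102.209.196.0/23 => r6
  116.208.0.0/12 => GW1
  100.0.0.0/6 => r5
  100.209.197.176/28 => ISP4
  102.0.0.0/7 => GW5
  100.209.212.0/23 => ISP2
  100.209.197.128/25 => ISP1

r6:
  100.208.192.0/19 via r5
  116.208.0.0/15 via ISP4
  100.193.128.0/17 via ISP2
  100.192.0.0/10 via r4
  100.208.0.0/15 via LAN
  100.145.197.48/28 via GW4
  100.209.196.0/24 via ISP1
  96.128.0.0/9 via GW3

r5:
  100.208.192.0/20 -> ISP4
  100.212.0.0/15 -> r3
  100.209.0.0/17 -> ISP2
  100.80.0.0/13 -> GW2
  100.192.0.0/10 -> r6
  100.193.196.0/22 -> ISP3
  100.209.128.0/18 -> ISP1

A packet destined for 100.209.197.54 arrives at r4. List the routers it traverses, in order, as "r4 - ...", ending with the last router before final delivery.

At r4: longest match for 100.209.197.54 is 100.209.128.0/17 -> r3
At r3: longest match for 100.209.197.54 is 100.0.0.0/6 -> r5
At r5: longest match for 100.209.197.54 is 100.192.0.0/10 -> r6
At r6: longest match for 100.209.197.54 is 100.208.0.0/15 -> LAN

r4 - r3 - r5 - r6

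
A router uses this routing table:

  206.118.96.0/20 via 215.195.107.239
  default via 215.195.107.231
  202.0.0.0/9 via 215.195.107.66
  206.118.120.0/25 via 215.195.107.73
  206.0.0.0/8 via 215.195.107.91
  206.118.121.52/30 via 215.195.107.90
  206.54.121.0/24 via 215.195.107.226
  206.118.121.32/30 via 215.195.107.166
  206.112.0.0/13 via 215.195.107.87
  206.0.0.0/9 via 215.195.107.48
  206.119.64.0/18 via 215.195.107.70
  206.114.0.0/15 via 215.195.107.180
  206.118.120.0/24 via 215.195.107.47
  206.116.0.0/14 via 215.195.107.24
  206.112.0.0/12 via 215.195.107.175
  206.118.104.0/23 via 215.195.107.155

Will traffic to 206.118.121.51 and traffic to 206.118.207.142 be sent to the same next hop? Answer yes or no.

206.118.121.51: longest match 206.116.0.0/14 -> 215.195.107.24
206.118.207.142: longest match 206.116.0.0/14 -> 215.195.107.24

yes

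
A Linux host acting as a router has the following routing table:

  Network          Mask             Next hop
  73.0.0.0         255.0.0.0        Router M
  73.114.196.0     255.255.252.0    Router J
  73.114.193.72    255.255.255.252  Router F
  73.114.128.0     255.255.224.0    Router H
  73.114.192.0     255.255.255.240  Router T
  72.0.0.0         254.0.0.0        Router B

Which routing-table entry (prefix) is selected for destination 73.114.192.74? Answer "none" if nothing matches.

73.0.0.0/8

Entries matching 73.114.192.74:
  72.0.0.0/7 (72.0.0.0 - 73.255.255.255)
  73.0.0.0/8 (73.0.0.0 - 73.255.255.255)
Most specific is 73.0.0.0/8.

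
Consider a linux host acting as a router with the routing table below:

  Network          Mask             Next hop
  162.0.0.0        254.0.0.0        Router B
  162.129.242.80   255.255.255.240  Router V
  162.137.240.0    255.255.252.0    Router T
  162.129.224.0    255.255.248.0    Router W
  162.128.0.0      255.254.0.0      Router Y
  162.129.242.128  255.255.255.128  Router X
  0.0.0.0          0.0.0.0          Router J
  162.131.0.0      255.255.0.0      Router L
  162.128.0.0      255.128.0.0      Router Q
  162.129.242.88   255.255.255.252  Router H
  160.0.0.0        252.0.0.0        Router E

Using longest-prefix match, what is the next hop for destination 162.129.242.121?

Routes whose prefix contains 162.129.242.121:
  0.0.0.0/0 (default, matches everything) -> Router J
  160.0.0.0/6 (160.0.0.0 - 163.255.255.255) -> Router E
  162.0.0.0/7 (162.0.0.0 - 163.255.255.255) -> Router B
  162.128.0.0/9 (162.128.0.0 - 162.255.255.255) -> Router Q
  162.128.0.0/15 (162.128.0.0 - 162.129.255.255) -> Router Y
More-specific entries that do NOT match:
  162.129.242.88/30 (162.129.242.88 - 162.129.242.91) does not contain 162.129.242.121
  162.129.242.80/28 (162.129.242.80 - 162.129.242.95) does not contain 162.129.242.121
  162.129.242.128/25 (162.129.242.128 - 162.129.242.255) does not contain 162.129.242.121
  162.137.240.0/22 (162.137.240.0 - 162.137.243.255) does not contain 162.129.242.121
  162.129.224.0/21 (162.129.224.0 - 162.129.231.255) does not contain 162.129.242.121
  162.131.0.0/16 (162.131.0.0 - 162.131.255.255) does not contain 162.129.242.121
Longest matching prefix is /15 -> next hop Router Y.

Router Y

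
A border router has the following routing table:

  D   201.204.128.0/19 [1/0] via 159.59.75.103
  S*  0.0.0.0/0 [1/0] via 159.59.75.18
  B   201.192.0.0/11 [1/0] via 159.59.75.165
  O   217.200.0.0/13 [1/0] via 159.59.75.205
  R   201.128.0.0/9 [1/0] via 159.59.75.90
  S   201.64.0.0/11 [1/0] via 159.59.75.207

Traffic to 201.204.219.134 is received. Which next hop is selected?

Routes whose prefix contains 201.204.219.134:
  0.0.0.0/0 (default, matches everything) -> 159.59.75.18
  201.128.0.0/9 (201.128.0.0 - 201.255.255.255) -> 159.59.75.90
  201.192.0.0/11 (201.192.0.0 - 201.223.255.255) -> 159.59.75.165
More-specific entries that do NOT match:
  201.204.128.0/19 (201.204.128.0 - 201.204.159.255) does not contain 201.204.219.134
  217.200.0.0/13 (217.200.0.0 - 217.207.255.255) does not contain 201.204.219.134
Longest matching prefix is /11 -> next hop 159.59.75.165.

159.59.75.165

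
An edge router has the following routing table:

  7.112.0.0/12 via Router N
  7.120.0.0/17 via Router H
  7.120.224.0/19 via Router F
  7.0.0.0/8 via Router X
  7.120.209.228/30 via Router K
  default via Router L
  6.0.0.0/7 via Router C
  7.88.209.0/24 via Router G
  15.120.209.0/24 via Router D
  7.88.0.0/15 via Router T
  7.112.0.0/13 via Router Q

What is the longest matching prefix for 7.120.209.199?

7.112.0.0/12

Entries matching 7.120.209.199:
  0.0.0.0/0 (default, matches everything)
  6.0.0.0/7 (6.0.0.0 - 7.255.255.255)
  7.0.0.0/8 (7.0.0.0 - 7.255.255.255)
  7.112.0.0/12 (7.112.0.0 - 7.127.255.255)
Most specific is 7.112.0.0/12.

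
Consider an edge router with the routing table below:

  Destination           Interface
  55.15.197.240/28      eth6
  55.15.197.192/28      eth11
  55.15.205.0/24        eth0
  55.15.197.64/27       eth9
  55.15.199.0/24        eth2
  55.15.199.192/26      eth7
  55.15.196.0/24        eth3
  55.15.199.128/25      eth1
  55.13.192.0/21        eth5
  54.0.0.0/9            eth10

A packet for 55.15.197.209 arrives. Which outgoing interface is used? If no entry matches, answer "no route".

no route

No entry's prefix contains 55.15.197.209; there is no default route.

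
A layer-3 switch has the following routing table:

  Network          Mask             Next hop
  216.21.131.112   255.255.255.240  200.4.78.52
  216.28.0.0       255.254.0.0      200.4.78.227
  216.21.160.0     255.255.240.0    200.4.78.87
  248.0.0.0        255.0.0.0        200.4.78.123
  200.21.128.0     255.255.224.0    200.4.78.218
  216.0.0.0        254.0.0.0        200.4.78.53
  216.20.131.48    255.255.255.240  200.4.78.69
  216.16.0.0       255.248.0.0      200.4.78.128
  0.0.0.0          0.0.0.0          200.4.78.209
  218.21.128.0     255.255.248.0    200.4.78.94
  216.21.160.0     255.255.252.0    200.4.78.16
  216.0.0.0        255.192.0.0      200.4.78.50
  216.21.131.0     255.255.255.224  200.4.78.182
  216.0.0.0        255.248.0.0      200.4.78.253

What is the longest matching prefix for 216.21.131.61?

216.16.0.0/13

Entries matching 216.21.131.61:
  0.0.0.0/0 (default, matches everything)
  216.0.0.0/7 (216.0.0.0 - 217.255.255.255)
  216.0.0.0/10 (216.0.0.0 - 216.63.255.255)
  216.16.0.0/13 (216.16.0.0 - 216.23.255.255)
Most specific is 216.16.0.0/13.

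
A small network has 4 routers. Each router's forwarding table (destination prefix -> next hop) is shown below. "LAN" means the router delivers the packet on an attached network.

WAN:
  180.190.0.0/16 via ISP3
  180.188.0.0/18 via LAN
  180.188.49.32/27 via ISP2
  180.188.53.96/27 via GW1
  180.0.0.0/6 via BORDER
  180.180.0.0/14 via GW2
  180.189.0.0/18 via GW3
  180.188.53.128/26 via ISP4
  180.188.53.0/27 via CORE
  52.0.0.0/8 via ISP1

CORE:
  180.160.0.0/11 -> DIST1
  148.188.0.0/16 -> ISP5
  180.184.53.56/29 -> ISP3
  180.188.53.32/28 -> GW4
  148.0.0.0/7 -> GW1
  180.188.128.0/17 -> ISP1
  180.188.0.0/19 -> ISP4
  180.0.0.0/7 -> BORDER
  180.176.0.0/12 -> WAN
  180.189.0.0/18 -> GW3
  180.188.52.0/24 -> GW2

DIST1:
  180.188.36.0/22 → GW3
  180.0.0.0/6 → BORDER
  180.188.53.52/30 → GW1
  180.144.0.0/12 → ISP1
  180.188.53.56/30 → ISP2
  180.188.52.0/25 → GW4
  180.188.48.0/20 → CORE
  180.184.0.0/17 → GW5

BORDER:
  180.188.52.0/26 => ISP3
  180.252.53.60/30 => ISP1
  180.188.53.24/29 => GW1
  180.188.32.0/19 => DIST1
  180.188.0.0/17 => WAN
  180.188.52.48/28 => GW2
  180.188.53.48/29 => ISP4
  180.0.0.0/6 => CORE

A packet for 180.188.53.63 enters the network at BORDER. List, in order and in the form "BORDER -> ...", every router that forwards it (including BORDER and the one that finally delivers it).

At BORDER: longest match for 180.188.53.63 is 180.188.32.0/19 -> DIST1
At DIST1: longest match for 180.188.53.63 is 180.188.48.0/20 -> CORE
At CORE: longest match for 180.188.53.63 is 180.176.0.0/12 -> WAN
At WAN: longest match for 180.188.53.63 is 180.188.0.0/18 -> LAN

BORDER -> DIST1 -> CORE -> WAN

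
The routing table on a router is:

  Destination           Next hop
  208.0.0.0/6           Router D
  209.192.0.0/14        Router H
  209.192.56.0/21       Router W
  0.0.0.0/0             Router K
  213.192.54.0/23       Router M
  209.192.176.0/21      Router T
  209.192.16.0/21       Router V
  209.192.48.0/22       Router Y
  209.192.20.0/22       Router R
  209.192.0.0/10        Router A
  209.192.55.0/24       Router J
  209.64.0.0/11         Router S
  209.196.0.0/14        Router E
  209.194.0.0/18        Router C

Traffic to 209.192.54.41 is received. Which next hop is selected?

Routes whose prefix contains 209.192.54.41:
  0.0.0.0/0 (default, matches everything) -> Router K
  208.0.0.0/6 (208.0.0.0 - 211.255.255.255) -> Router D
  209.192.0.0/10 (209.192.0.0 - 209.255.255.255) -> Router A
  209.192.0.0/14 (209.192.0.0 - 209.195.255.255) -> Router H
More-specific entries that do NOT match:
  209.192.55.0/24 (209.192.55.0 - 209.192.55.255) does not contain 209.192.54.41
  213.192.54.0/23 (213.192.54.0 - 213.192.55.255) does not contain 209.192.54.41
  209.192.48.0/22 (209.192.48.0 - 209.192.51.255) does not contain 209.192.54.41
  209.192.20.0/22 (209.192.20.0 - 209.192.23.255) does not contain 209.192.54.41
  209.192.56.0/21 (209.192.56.0 - 209.192.63.255) does not contain 209.192.54.41
  209.192.176.0/21 (209.192.176.0 - 209.192.183.255) does not contain 209.192.54.41
  209.192.16.0/21 (209.192.16.0 - 209.192.23.255) does not contain 209.192.54.41
  209.194.0.0/18 (209.194.0.0 - 209.194.63.255) does not contain 209.192.54.41
Longest matching prefix is /14 -> next hop Router H.

Router H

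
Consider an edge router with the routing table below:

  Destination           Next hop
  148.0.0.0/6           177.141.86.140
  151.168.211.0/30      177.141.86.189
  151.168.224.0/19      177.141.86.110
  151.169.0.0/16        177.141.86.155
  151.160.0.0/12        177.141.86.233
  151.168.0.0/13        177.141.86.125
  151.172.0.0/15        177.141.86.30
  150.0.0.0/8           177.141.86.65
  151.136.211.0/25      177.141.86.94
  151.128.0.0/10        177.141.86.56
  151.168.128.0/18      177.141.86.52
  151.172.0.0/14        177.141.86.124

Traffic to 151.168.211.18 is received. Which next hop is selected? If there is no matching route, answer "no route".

Routes whose prefix contains 151.168.211.18:
  148.0.0.0/6 (148.0.0.0 - 151.255.255.255) -> 177.141.86.140
  151.128.0.0/10 (151.128.0.0 - 151.191.255.255) -> 177.141.86.56
  151.160.0.0/12 (151.160.0.0 - 151.175.255.255) -> 177.141.86.233
  151.168.0.0/13 (151.168.0.0 - 151.175.255.255) -> 177.141.86.125
More-specific entries that do NOT match:
  151.168.211.0/30 (151.168.211.0 - 151.168.211.3) does not contain 151.168.211.18
  151.136.211.0/25 (151.136.211.0 - 151.136.211.127) does not contain 151.168.211.18
  151.168.224.0/19 (151.168.224.0 - 151.168.255.255) does not contain 151.168.211.18
  151.168.128.0/18 (151.168.128.0 - 151.168.191.255) does not contain 151.168.211.18
  151.169.0.0/16 (151.169.0.0 - 151.169.255.255) does not contain 151.168.211.18
  151.172.0.0/15 (151.172.0.0 - 151.173.255.255) does not contain 151.168.211.18
  151.172.0.0/14 (151.172.0.0 - 151.175.255.255) does not contain 151.168.211.18
Longest matching prefix is /13 -> next hop 177.141.86.125.

177.141.86.125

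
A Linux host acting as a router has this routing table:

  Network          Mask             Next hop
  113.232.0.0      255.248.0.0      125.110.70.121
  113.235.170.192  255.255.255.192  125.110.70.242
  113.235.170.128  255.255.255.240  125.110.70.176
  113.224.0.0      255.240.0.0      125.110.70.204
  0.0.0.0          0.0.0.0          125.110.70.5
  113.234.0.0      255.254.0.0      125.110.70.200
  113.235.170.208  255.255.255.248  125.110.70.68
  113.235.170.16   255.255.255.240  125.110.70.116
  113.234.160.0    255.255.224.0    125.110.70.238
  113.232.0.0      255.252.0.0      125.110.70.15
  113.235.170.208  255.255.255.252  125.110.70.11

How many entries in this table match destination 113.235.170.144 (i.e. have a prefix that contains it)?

5

Prefixes containing 113.235.170.144:
  0.0.0.0/0 (default, matches everything)
  113.224.0.0/12 (113.224.0.0 - 113.239.255.255)
  113.232.0.0/13 (113.232.0.0 - 113.239.255.255)
  113.232.0.0/14 (113.232.0.0 - 113.235.255.255)
  113.234.0.0/15 (113.234.0.0 - 113.235.255.255)
Total matching entries: 5.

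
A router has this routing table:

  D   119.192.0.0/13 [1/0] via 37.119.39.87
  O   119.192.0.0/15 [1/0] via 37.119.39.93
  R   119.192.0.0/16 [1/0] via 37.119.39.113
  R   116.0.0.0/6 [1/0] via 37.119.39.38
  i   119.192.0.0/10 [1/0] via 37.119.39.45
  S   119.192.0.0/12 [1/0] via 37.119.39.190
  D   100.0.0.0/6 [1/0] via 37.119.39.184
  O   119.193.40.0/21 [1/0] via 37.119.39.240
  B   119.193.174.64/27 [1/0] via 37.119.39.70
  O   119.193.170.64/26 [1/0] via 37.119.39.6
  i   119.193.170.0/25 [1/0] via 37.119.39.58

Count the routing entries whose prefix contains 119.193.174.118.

5

Prefixes containing 119.193.174.118:
  116.0.0.0/6 (116.0.0.0 - 119.255.255.255)
  119.192.0.0/10 (119.192.0.0 - 119.255.255.255)
  119.192.0.0/12 (119.192.0.0 - 119.207.255.255)
  119.192.0.0/13 (119.192.0.0 - 119.199.255.255)
  119.192.0.0/15 (119.192.0.0 - 119.193.255.255)
Total matching entries: 5.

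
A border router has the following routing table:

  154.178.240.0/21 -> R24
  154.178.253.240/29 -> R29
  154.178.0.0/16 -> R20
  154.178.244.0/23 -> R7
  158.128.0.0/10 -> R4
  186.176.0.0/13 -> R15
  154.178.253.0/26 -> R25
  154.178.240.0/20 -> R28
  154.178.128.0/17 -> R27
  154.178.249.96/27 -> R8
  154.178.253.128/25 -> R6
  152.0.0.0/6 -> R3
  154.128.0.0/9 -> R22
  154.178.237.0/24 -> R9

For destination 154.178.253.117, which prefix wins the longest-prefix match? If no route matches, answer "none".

Entries matching 154.178.253.117:
  152.0.0.0/6 (152.0.0.0 - 155.255.255.255)
  154.128.0.0/9 (154.128.0.0 - 154.255.255.255)
  154.178.0.0/16 (154.178.0.0 - 154.178.255.255)
  154.178.128.0/17 (154.178.128.0 - 154.178.255.255)
  154.178.240.0/20 (154.178.240.0 - 154.178.255.255)
Most specific is 154.178.240.0/20.

154.178.240.0/20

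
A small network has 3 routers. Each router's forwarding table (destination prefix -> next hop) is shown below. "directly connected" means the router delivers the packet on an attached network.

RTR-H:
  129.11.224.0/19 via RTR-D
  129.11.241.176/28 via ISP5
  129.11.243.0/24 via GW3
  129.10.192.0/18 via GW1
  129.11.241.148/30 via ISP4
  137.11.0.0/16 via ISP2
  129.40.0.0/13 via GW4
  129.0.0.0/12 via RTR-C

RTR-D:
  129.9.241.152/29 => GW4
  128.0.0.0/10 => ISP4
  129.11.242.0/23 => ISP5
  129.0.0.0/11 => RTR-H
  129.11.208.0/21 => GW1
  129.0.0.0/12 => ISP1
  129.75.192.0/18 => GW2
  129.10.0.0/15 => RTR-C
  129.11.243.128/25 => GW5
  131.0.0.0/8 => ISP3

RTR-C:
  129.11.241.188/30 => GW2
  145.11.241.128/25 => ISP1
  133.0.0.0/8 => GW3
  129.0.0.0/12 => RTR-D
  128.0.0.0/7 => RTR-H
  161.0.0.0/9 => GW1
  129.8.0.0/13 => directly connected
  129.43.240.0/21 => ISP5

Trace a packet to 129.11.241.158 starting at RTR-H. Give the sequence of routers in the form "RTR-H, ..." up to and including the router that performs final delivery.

At RTR-H: longest match for 129.11.241.158 is 129.11.224.0/19 -> RTR-D
At RTR-D: longest match for 129.11.241.158 is 129.10.0.0/15 -> RTR-C
At RTR-C: longest match for 129.11.241.158 is 129.8.0.0/13 -> directly connected

RTR-H, RTR-D, RTR-C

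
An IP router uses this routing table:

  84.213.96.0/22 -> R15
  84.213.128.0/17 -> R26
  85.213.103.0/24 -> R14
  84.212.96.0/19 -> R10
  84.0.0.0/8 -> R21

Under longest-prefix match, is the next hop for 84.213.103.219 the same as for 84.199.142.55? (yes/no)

yes

84.213.103.219: longest match 84.0.0.0/8 -> R21
84.199.142.55: longest match 84.0.0.0/8 -> R21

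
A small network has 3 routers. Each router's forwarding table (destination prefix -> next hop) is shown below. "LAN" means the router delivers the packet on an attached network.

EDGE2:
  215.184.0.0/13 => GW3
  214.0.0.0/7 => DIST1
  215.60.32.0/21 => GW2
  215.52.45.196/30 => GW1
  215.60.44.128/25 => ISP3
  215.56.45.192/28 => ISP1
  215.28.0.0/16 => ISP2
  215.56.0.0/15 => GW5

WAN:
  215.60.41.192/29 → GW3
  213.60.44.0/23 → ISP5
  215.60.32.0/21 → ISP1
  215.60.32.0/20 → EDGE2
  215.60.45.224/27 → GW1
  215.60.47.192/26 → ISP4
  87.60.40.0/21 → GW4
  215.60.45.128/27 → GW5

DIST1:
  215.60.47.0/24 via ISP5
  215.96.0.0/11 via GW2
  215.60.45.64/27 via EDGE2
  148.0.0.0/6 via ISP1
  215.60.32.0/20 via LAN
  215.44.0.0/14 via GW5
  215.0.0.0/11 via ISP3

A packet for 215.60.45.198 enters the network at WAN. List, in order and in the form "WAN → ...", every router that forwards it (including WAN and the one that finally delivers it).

WAN → EDGE2 → DIST1

At WAN: longest match for 215.60.45.198 is 215.60.32.0/20 -> EDGE2
At EDGE2: longest match for 215.60.45.198 is 214.0.0.0/7 -> DIST1
At DIST1: longest match for 215.60.45.198 is 215.60.32.0/20 -> LAN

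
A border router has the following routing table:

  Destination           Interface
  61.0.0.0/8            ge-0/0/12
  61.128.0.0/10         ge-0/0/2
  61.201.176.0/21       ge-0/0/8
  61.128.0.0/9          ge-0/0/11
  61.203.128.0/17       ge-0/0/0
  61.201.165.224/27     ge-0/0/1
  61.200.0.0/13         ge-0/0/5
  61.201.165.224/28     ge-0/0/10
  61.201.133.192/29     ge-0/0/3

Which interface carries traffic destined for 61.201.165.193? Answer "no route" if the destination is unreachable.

ge-0/0/5

Routes whose prefix contains 61.201.165.193:
  61.0.0.0/8 (61.0.0.0 - 61.255.255.255) -> ge-0/0/12
  61.128.0.0/9 (61.128.0.0 - 61.255.255.255) -> ge-0/0/11
  61.200.0.0/13 (61.200.0.0 - 61.207.255.255) -> ge-0/0/5
More-specific entries that do NOT match:
  61.201.133.192/29 (61.201.133.192 - 61.201.133.199) does not contain 61.201.165.193
  61.201.165.224/28 (61.201.165.224 - 61.201.165.239) does not contain 61.201.165.193
  61.201.165.224/27 (61.201.165.224 - 61.201.165.255) does not contain 61.201.165.193
  61.201.176.0/21 (61.201.176.0 - 61.201.183.255) does not contain 61.201.165.193
  61.203.128.0/17 (61.203.128.0 - 61.203.255.255) does not contain 61.201.165.193
Longest matching prefix is /13 -> interface ge-0/0/5.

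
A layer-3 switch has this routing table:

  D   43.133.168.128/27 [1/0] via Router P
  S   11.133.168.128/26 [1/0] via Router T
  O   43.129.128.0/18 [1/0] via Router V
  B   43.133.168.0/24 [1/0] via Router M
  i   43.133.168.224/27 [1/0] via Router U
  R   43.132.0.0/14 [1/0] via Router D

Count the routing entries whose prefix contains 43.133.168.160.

2

Prefixes containing 43.133.168.160:
  43.132.0.0/14 (43.132.0.0 - 43.135.255.255)
  43.133.168.0/24 (43.133.168.0 - 43.133.168.255)
Total matching entries: 2.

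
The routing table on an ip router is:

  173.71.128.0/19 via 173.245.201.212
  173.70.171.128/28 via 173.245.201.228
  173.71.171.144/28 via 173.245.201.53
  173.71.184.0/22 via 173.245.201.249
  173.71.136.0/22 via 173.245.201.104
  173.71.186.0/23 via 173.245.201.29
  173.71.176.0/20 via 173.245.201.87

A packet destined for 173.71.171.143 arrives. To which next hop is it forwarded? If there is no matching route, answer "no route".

no route

No entry's prefix contains 173.71.171.143; there is no default route.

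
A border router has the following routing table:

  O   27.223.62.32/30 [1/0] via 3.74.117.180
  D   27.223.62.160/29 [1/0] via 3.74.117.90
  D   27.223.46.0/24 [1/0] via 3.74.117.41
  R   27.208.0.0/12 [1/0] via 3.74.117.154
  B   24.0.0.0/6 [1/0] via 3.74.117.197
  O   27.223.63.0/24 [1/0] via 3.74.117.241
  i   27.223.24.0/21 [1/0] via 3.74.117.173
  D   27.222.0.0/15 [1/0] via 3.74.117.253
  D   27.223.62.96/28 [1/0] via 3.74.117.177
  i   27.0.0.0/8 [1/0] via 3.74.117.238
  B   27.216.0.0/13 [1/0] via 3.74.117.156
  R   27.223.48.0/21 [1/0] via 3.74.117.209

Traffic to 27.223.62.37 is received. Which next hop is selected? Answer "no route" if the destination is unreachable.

Routes whose prefix contains 27.223.62.37:
  24.0.0.0/6 (24.0.0.0 - 27.255.255.255) -> 3.74.117.197
  27.0.0.0/8 (27.0.0.0 - 27.255.255.255) -> 3.74.117.238
  27.208.0.0/12 (27.208.0.0 - 27.223.255.255) -> 3.74.117.154
  27.216.0.0/13 (27.216.0.0 - 27.223.255.255) -> 3.74.117.156
  27.222.0.0/15 (27.222.0.0 - 27.223.255.255) -> 3.74.117.253
More-specific entries that do NOT match:
  27.223.62.32/30 (27.223.62.32 - 27.223.62.35) does not contain 27.223.62.37
  27.223.62.160/29 (27.223.62.160 - 27.223.62.167) does not contain 27.223.62.37
  27.223.62.96/28 (27.223.62.96 - 27.223.62.111) does not contain 27.223.62.37
  27.223.46.0/24 (27.223.46.0 - 27.223.46.255) does not contain 27.223.62.37
  27.223.63.0/24 (27.223.63.0 - 27.223.63.255) does not contain 27.223.62.37
  27.223.24.0/21 (27.223.24.0 - 27.223.31.255) does not contain 27.223.62.37
  27.223.48.0/21 (27.223.48.0 - 27.223.55.255) does not contain 27.223.62.37
Longest matching prefix is /15 -> next hop 3.74.117.253.

3.74.117.253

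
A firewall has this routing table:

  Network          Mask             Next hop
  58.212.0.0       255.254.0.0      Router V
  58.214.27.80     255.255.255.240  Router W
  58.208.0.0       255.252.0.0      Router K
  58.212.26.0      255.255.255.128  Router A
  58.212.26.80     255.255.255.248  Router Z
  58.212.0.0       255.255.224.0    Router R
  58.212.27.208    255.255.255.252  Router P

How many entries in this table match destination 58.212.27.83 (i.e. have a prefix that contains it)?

2

Prefixes containing 58.212.27.83:
  58.212.0.0/15 (58.212.0.0 - 58.213.255.255)
  58.212.0.0/19 (58.212.0.0 - 58.212.31.255)
Total matching entries: 2.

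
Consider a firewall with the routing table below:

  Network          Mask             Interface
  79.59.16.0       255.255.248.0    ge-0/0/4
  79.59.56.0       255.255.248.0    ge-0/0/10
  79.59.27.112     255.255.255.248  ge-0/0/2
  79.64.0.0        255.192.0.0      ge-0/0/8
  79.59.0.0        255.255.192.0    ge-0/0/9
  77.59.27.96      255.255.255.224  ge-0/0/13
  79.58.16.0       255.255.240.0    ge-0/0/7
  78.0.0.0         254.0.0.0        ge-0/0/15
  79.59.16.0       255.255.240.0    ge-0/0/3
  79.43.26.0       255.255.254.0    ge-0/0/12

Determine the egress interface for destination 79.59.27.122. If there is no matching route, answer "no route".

Routes whose prefix contains 79.59.27.122:
  78.0.0.0/7 (78.0.0.0 - 79.255.255.255) -> ge-0/0/15
  79.59.0.0/18 (79.59.0.0 - 79.59.63.255) -> ge-0/0/9
  79.59.16.0/20 (79.59.16.0 - 79.59.31.255) -> ge-0/0/3
More-specific entries that do NOT match:
  79.59.27.112/29 (79.59.27.112 - 79.59.27.119) does not contain 79.59.27.122
  77.59.27.96/27 (77.59.27.96 - 77.59.27.127) does not contain 79.59.27.122
  79.43.26.0/23 (79.43.26.0 - 79.43.27.255) does not contain 79.59.27.122
  79.59.16.0/21 (79.59.16.0 - 79.59.23.255) does not contain 79.59.27.122
  79.59.56.0/21 (79.59.56.0 - 79.59.63.255) does not contain 79.59.27.122
Longest matching prefix is /20 -> interface ge-0/0/3.

ge-0/0/3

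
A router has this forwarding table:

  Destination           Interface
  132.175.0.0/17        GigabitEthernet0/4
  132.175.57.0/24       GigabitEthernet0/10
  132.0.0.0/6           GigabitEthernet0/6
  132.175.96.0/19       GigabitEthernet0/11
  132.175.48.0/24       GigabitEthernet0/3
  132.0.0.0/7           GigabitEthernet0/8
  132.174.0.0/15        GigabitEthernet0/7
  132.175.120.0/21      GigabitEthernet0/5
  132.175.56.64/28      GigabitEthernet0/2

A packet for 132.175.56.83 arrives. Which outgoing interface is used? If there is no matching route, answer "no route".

Routes whose prefix contains 132.175.56.83:
  132.0.0.0/6 (132.0.0.0 - 135.255.255.255) -> GigabitEthernet0/6
  132.0.0.0/7 (132.0.0.0 - 133.255.255.255) -> GigabitEthernet0/8
  132.174.0.0/15 (132.174.0.0 - 132.175.255.255) -> GigabitEthernet0/7
  132.175.0.0/17 (132.175.0.0 - 132.175.127.255) -> GigabitEthernet0/4
More-specific entries that do NOT match:
  132.175.56.64/28 (132.175.56.64 - 132.175.56.79) does not contain 132.175.56.83
  132.175.57.0/24 (132.175.57.0 - 132.175.57.255) does not contain 132.175.56.83
  132.175.48.0/24 (132.175.48.0 - 132.175.48.255) does not contain 132.175.56.83
  132.175.120.0/21 (132.175.120.0 - 132.175.127.255) does not contain 132.175.56.83
  132.175.96.0/19 (132.175.96.0 - 132.175.127.255) does not contain 132.175.56.83
Longest matching prefix is /17 -> interface GigabitEthernet0/4.

GigabitEthernet0/4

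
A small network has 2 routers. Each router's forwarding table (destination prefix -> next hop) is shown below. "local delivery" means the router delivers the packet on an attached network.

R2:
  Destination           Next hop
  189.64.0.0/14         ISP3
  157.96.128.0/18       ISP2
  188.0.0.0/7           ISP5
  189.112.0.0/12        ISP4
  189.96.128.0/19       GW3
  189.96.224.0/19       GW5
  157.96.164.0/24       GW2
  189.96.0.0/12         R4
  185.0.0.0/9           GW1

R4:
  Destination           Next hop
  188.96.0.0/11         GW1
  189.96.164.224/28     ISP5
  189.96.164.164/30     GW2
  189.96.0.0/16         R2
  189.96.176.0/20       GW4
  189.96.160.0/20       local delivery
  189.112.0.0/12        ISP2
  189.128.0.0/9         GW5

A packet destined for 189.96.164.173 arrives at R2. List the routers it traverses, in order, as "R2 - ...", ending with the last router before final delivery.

At R2: longest match for 189.96.164.173 is 189.96.0.0/12 -> R4
At R4: longest match for 189.96.164.173 is 189.96.160.0/20 -> local delivery

R2 - R4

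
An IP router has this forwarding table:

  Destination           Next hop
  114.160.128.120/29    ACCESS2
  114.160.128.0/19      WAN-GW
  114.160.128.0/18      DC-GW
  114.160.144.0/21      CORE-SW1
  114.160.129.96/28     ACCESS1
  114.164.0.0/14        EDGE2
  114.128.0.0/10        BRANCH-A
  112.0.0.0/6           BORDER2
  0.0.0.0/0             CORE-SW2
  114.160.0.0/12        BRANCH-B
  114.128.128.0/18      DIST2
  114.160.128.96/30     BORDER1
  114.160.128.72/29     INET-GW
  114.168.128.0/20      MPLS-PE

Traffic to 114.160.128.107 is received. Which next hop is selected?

WAN-GW

Routes whose prefix contains 114.160.128.107:
  0.0.0.0/0 (default, matches everything) -> CORE-SW2
  112.0.0.0/6 (112.0.0.0 - 115.255.255.255) -> BORDER2
  114.128.0.0/10 (114.128.0.0 - 114.191.255.255) -> BRANCH-A
  114.160.0.0/12 (114.160.0.0 - 114.175.255.255) -> BRANCH-B
  114.160.128.0/18 (114.160.128.0 - 114.160.191.255) -> DC-GW
  114.160.128.0/19 (114.160.128.0 - 114.160.159.255) -> WAN-GW
More-specific entries that do NOT match:
  114.160.128.96/30 (114.160.128.96 - 114.160.128.99) does not contain 114.160.128.107
  114.160.128.120/29 (114.160.128.120 - 114.160.128.127) does not contain 114.160.128.107
  114.160.128.72/29 (114.160.128.72 - 114.160.128.79) does not contain 114.160.128.107
  114.160.129.96/28 (114.160.129.96 - 114.160.129.111) does not contain 114.160.128.107
  114.160.144.0/21 (114.160.144.0 - 114.160.151.255) does not contain 114.160.128.107
  114.168.128.0/20 (114.168.128.0 - 114.168.143.255) does not contain 114.160.128.107
Longest matching prefix is /19 -> next hop WAN-GW.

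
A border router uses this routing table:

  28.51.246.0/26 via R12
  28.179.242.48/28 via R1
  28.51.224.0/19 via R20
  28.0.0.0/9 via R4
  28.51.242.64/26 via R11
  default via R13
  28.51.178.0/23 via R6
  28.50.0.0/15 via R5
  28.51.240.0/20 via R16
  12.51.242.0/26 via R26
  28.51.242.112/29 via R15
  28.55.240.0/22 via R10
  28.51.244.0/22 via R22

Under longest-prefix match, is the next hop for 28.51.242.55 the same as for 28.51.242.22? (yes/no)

yes

28.51.242.55: longest match 28.51.240.0/20 -> R16
28.51.242.22: longest match 28.51.240.0/20 -> R16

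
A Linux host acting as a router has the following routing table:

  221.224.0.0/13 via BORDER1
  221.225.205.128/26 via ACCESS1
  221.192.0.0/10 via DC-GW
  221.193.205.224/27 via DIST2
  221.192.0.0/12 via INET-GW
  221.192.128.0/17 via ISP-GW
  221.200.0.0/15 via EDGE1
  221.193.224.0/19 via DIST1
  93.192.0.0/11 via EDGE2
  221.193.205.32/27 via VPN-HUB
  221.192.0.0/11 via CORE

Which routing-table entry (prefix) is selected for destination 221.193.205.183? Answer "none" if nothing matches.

Entries matching 221.193.205.183:
  221.192.0.0/10 (221.192.0.0 - 221.255.255.255)
  221.192.0.0/11 (221.192.0.0 - 221.223.255.255)
  221.192.0.0/12 (221.192.0.0 - 221.207.255.255)
Most specific is 221.192.0.0/12.

221.192.0.0/12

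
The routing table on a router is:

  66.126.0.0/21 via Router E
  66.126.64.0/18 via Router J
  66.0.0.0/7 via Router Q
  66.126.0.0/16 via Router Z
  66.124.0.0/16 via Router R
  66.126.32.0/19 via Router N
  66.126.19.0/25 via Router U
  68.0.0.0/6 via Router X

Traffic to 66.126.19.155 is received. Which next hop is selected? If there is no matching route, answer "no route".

Routes whose prefix contains 66.126.19.155:
  66.0.0.0/7 (66.0.0.0 - 67.255.255.255) -> Router Q
  66.126.0.0/16 (66.126.0.0 - 66.126.255.255) -> Router Z
More-specific entries that do NOT match:
  66.126.19.0/25 (66.126.19.0 - 66.126.19.127) does not contain 66.126.19.155
  66.126.0.0/21 (66.126.0.0 - 66.126.7.255) does not contain 66.126.19.155
  66.126.32.0/19 (66.126.32.0 - 66.126.63.255) does not contain 66.126.19.155
  66.126.64.0/18 (66.126.64.0 - 66.126.127.255) does not contain 66.126.19.155
Longest matching prefix is /16 -> next hop Router Z.

Router Z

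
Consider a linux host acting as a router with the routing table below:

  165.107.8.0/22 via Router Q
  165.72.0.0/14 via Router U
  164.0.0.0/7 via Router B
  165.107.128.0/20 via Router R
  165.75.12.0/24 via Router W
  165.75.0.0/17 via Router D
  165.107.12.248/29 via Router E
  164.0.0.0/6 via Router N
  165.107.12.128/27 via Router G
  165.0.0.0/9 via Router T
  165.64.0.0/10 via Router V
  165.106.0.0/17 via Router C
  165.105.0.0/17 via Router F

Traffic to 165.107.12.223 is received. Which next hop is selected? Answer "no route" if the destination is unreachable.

Router V

Routes whose prefix contains 165.107.12.223:
  164.0.0.0/6 (164.0.0.0 - 167.255.255.255) -> Router N
  164.0.0.0/7 (164.0.0.0 - 165.255.255.255) -> Router B
  165.0.0.0/9 (165.0.0.0 - 165.127.255.255) -> Router T
  165.64.0.0/10 (165.64.0.0 - 165.127.255.255) -> Router V
More-specific entries that do NOT match:
  165.107.12.248/29 (165.107.12.248 - 165.107.12.255) does not contain 165.107.12.223
  165.107.12.128/27 (165.107.12.128 - 165.107.12.159) does not contain 165.107.12.223
  165.75.12.0/24 (165.75.12.0 - 165.75.12.255) does not contain 165.107.12.223
  165.107.8.0/22 (165.107.8.0 - 165.107.11.255) does not contain 165.107.12.223
  165.107.128.0/20 (165.107.128.0 - 165.107.143.255) does not contain 165.107.12.223
  165.75.0.0/17 (165.75.0.0 - 165.75.127.255) does not contain 165.107.12.223
  165.106.0.0/17 (165.106.0.0 - 165.106.127.255) does not contain 165.107.12.223
  165.105.0.0/17 (165.105.0.0 - 165.105.127.255) does not contain 165.107.12.223
  165.72.0.0/14 (165.72.0.0 - 165.75.255.255) does not contain 165.107.12.223
Longest matching prefix is /10 -> next hop Router V.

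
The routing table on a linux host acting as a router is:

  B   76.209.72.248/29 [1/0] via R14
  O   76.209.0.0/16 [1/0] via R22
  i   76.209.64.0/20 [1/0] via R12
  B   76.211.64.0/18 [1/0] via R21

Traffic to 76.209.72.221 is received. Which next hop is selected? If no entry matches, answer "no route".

Routes whose prefix contains 76.209.72.221:
  76.209.0.0/16 (76.209.0.0 - 76.209.255.255) -> R22
  76.209.64.0/20 (76.209.64.0 - 76.209.79.255) -> R12
More-specific entries that do NOT match:
  76.209.72.248/29 (76.209.72.248 - 76.209.72.255) does not contain 76.209.72.221
Longest matching prefix is /20 -> next hop R12.

R12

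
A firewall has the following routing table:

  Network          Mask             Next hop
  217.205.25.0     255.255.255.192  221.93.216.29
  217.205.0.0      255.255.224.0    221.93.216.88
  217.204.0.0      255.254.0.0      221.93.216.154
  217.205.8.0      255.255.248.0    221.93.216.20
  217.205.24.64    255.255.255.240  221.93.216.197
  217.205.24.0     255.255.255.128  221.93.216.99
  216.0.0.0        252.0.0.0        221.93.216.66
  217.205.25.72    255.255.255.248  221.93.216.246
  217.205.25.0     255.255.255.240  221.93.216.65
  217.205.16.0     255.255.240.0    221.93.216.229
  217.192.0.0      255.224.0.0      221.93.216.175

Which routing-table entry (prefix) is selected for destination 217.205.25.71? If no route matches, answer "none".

Entries matching 217.205.25.71:
  216.0.0.0/6 (216.0.0.0 - 219.255.255.255)
  217.192.0.0/11 (217.192.0.0 - 217.223.255.255)
  217.204.0.0/15 (217.204.0.0 - 217.205.255.255)
  217.205.0.0/19 (217.205.0.0 - 217.205.31.255)
  217.205.16.0/20 (217.205.16.0 - 217.205.31.255)
Most specific is 217.205.16.0/20.

217.205.16.0/20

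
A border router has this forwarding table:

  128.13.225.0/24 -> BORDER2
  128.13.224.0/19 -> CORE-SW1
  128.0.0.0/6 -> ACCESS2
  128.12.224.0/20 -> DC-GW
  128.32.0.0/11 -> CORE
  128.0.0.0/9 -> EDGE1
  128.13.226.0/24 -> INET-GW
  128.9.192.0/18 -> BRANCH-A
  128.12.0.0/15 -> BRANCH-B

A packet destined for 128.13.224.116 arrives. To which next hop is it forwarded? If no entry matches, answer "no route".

Routes whose prefix contains 128.13.224.116:
  128.0.0.0/6 (128.0.0.0 - 131.255.255.255) -> ACCESS2
  128.0.0.0/9 (128.0.0.0 - 128.127.255.255) -> EDGE1
  128.12.0.0/15 (128.12.0.0 - 128.13.255.255) -> BRANCH-B
  128.13.224.0/19 (128.13.224.0 - 128.13.255.255) -> CORE-SW1
More-specific entries that do NOT match:
  128.13.225.0/24 (128.13.225.0 - 128.13.225.255) does not contain 128.13.224.116
  128.13.226.0/24 (128.13.226.0 - 128.13.226.255) does not contain 128.13.224.116
  128.12.224.0/20 (128.12.224.0 - 128.12.239.255) does not contain 128.13.224.116
Longest matching prefix is /19 -> next hop CORE-SW1.

CORE-SW1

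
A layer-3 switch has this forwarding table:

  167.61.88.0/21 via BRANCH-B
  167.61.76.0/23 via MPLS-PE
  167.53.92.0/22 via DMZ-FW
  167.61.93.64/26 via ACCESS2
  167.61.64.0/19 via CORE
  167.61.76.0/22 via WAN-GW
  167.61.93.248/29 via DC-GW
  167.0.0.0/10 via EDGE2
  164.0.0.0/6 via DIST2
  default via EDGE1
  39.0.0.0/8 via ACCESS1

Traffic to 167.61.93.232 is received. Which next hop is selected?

Routes whose prefix contains 167.61.93.232:
  0.0.0.0/0 (default, matches everything) -> EDGE1
  164.0.0.0/6 (164.0.0.0 - 167.255.255.255) -> DIST2
  167.0.0.0/10 (167.0.0.0 - 167.63.255.255) -> EDGE2
  167.61.64.0/19 (167.61.64.0 - 167.61.95.255) -> CORE
  167.61.88.0/21 (167.61.88.0 - 167.61.95.255) -> BRANCH-B
More-specific entries that do NOT match:
  167.61.93.248/29 (167.61.93.248 - 167.61.93.255) does not contain 167.61.93.232
  167.61.93.64/26 (167.61.93.64 - 167.61.93.127) does not contain 167.61.93.232
  167.61.76.0/23 (167.61.76.0 - 167.61.77.255) does not contain 167.61.93.232
  167.53.92.0/22 (167.53.92.0 - 167.53.95.255) does not contain 167.61.93.232
  167.61.76.0/22 (167.61.76.0 - 167.61.79.255) does not contain 167.61.93.232
Longest matching prefix is /21 -> next hop BRANCH-B.

BRANCH-B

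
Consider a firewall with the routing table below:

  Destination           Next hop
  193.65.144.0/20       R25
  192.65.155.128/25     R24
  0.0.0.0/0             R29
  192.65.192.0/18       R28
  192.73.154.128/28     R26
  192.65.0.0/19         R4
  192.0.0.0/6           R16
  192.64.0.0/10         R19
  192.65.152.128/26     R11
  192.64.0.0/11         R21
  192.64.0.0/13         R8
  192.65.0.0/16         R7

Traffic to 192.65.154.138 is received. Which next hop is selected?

Routes whose prefix contains 192.65.154.138:
  0.0.0.0/0 (default, matches everything) -> R29
  192.0.0.0/6 (192.0.0.0 - 195.255.255.255) -> R16
  192.64.0.0/10 (192.64.0.0 - 192.127.255.255) -> R19
  192.64.0.0/11 (192.64.0.0 - 192.95.255.255) -> R21
  192.64.0.0/13 (192.64.0.0 - 192.71.255.255) -> R8
  192.65.0.0/16 (192.65.0.0 - 192.65.255.255) -> R7
More-specific entries that do NOT match:
  192.73.154.128/28 (192.73.154.128 - 192.73.154.143) does not contain 192.65.154.138
  192.65.152.128/26 (192.65.152.128 - 192.65.152.191) does not contain 192.65.154.138
  192.65.155.128/25 (192.65.155.128 - 192.65.155.255) does not contain 192.65.154.138
  193.65.144.0/20 (193.65.144.0 - 193.65.159.255) does not contain 192.65.154.138
  192.65.0.0/19 (192.65.0.0 - 192.65.31.255) does not contain 192.65.154.138
  192.65.192.0/18 (192.65.192.0 - 192.65.255.255) does not contain 192.65.154.138
Longest matching prefix is /16 -> next hop R7.

R7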